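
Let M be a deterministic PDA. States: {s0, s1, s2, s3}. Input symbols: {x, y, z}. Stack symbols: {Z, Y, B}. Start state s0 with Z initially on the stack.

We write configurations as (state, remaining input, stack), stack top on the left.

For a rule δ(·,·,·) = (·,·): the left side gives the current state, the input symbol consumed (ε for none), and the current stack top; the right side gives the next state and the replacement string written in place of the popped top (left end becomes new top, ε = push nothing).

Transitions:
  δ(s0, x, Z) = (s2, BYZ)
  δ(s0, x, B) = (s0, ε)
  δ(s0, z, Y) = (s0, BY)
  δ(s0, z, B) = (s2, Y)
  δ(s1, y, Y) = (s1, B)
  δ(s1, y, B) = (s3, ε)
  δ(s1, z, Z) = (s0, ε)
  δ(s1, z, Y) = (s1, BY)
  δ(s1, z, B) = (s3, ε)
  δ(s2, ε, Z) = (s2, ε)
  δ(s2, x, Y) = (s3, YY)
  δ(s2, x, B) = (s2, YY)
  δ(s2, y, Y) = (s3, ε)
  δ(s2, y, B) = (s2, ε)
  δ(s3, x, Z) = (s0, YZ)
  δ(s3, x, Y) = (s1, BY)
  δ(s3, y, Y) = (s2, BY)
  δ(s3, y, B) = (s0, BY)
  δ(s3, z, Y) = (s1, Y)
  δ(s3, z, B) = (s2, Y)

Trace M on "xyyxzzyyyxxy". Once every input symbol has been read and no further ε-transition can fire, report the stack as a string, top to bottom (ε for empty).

(s0, xyyxzzyyyxxy, Z) ⊢ (s2, yyxzzyyyxxy, BYZ) ⊢ (s2, yxzzyyyxxy, YZ) ⊢ (s3, xzzyyyxxy, Z) ⊢ (s0, zzyyyxxy, YZ) ⊢ (s0, zyyyxxy, BYZ) ⊢ (s2, yyyxxy, YYZ) ⊢ (s3, yyxxy, YZ) ⊢ (s2, yxxy, BYZ) ⊢ (s2, xxy, YZ) ⊢ (s3, xy, YYZ) ⊢ (s1, y, BYYZ) ⊢ (s3, ε, YYZ)
All input consumed in state s3 with stack YYZ.

YYZ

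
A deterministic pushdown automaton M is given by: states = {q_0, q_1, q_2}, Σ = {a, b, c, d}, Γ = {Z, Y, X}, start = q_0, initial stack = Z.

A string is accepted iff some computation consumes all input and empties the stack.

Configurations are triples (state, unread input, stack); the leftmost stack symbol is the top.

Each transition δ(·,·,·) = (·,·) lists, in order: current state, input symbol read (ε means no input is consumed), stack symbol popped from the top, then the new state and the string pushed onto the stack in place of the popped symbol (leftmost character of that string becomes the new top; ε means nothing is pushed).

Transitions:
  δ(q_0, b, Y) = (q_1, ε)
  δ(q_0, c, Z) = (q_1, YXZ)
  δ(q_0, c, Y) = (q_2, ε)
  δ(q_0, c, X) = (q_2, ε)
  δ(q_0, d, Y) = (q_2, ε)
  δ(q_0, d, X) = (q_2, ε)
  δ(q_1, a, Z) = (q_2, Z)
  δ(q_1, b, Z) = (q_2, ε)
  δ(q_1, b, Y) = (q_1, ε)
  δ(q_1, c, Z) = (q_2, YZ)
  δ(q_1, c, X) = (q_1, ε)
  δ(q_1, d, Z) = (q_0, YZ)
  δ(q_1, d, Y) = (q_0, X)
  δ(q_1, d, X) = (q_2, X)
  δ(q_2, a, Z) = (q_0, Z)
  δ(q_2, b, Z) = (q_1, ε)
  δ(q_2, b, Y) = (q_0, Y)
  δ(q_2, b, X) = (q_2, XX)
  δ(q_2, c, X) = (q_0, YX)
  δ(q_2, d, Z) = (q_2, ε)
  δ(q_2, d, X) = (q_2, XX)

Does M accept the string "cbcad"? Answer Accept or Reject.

Accept

(q_0, cbcad, Z)
  read c, top Z: go to q_1, push YXZ → (q_1, bcad, YXZ)
  read b, top Y: go to q_1, push ε → (q_1, cad, XZ)
  read c, top X: go to q_1, push ε → (q_1, ad, Z)
  read a, top Z: go to q_2, push Z → (q_2, d, Z)
  read d, top Z: go to q_2, push ε → (q_2, ε, ε)
All input consumed and the stack is empty.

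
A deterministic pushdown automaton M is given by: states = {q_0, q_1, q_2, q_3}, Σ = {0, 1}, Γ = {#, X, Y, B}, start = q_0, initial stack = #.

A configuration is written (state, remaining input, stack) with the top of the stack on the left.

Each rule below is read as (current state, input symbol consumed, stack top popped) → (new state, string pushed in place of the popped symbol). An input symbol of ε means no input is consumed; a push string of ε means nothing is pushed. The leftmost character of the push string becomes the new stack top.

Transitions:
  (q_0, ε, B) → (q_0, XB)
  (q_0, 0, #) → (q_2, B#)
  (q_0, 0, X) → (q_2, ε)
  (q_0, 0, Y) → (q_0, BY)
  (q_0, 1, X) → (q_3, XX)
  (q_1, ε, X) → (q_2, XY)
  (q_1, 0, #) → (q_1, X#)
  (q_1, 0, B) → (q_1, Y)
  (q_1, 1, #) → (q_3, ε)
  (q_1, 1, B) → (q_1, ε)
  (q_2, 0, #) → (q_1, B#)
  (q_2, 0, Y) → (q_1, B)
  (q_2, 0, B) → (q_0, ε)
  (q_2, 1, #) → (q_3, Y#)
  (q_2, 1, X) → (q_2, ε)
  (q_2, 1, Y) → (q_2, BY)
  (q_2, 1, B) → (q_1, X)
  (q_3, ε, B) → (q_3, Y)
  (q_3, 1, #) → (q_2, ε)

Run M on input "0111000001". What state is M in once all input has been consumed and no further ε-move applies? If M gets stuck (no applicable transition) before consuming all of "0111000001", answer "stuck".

(q_0, 0111000001, #)
  read 0, top #: go to q_2, push B# → (q_2, 111000001, B#)
  read 1, top B: go to q_1, push X → (q_1, 11000001, X#)
  ε-move, top X: go to q_2, push XY → (q_2, 11000001, XY#)
  read 1, top X: go to q_2, push ε → (q_2, 1000001, Y#)
  read 1, top Y: go to q_2, push BY → (q_2, 000001, BY#)
  read 0, top B: go to q_0, push ε → (q_0, 00001, Y#)
  read 0, top Y: go to q_0, push BY → (q_0, 0001, BY#)
  ε-move, top B: go to q_0, push XB → (q_0, 0001, XBY#)
  read 0, top X: go to q_2, push ε → (q_2, 001, BY#)
  read 0, top B: go to q_0, push ε → (q_0, 01, Y#)
  read 0, top Y: go to q_0, push BY → (q_0, 1, BY#)
  ε-move, top B: go to q_0, push XB → (q_0, 1, XBY#)
  read 1, top X: go to q_3, push XX → (q_3, ε, XXBY#)
All input consumed; M is in state q_3.

q_3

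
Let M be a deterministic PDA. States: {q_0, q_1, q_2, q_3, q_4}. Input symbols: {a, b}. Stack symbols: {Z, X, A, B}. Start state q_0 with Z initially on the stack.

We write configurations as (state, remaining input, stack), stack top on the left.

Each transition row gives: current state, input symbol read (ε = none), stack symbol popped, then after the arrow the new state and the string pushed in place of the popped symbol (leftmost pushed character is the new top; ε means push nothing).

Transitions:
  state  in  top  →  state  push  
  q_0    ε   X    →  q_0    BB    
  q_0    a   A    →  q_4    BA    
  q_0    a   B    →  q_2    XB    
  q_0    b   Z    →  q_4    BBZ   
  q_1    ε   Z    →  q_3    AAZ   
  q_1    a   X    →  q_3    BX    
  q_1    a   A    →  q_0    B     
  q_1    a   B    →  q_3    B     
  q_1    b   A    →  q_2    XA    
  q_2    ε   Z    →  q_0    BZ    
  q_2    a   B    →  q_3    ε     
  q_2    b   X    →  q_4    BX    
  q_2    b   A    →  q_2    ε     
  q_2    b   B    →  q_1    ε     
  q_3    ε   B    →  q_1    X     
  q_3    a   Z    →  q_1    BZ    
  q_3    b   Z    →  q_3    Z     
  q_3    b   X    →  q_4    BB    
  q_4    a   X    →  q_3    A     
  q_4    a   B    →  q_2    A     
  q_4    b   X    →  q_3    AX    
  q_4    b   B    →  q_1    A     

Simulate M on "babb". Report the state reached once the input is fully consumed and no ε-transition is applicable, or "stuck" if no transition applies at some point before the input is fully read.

q_3

(q_0, babb, Z)
  read b, top Z: go to q_4, push BBZ → (q_4, abb, BBZ)
  read a, top B: go to q_2, push A → (q_2, bb, ABZ)
  read b, top A: go to q_2, push ε → (q_2, b, BZ)
  read b, top B: go to q_1, push ε → (q_1, ε, Z)
  ε-move, top Z: go to q_3, push AAZ → (q_3, ε, AAZ)
All input consumed; M is in state q_3.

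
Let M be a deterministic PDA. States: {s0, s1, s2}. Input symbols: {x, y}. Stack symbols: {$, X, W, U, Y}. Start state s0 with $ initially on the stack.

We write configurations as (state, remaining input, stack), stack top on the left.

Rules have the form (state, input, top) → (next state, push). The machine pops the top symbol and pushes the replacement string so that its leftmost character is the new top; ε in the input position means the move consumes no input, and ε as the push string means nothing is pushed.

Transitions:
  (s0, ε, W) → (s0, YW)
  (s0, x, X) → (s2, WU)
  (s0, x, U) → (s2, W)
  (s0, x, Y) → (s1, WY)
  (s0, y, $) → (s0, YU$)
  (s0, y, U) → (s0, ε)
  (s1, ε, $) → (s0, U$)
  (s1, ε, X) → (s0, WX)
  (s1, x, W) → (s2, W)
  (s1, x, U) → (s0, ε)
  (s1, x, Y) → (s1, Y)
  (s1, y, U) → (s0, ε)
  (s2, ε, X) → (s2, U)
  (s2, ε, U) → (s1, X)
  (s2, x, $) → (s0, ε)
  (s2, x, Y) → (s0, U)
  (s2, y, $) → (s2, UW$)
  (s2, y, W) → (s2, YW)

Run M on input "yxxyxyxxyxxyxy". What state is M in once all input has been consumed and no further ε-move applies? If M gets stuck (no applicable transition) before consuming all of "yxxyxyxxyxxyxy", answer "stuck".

(s0, yxxyxyxxyxxyxy, $)
  read y, top $: go to s0, push YU$ → (s0, xxyxyxxyxxyxy, YU$)
  read x, top Y: go to s1, push WY → (s1, xyxyxxyxxyxy, WYU$)
  read x, top W: go to s2, push W → (s2, yxyxxyxxyxy, WYU$)
  read y, top W: go to s2, push YW → (s2, xyxxyxxyxy, YWYU$)
  read x, top Y: go to s0, push U → (s0, yxxyxxyxy, UWYU$)
  read y, top U: go to s0, push ε → (s0, xxyxxyxy, WYU$)
  ε-move, top W: go to s0, push YW → (s0, xxyxxyxy, YWYU$)
  read x, top Y: go to s1, push WY → (s1, xyxxyxy, WYWYU$)
  read x, top W: go to s2, push W → (s2, yxxyxy, WYWYU$)
  read y, top W: go to s2, push YW → (s2, xxyxy, YWYWYU$)
  read x, top Y: go to s0, push U → (s0, xyxy, UWYWYU$)
  read x, top U: go to s2, push W → (s2, yxy, WWYWYU$)
  read y, top W: go to s2, push YW → (s2, xy, YWWYWYU$)
  read x, top Y: go to s0, push U → (s0, y, UWWYWYU$)
  read y, top U: go to s0, push ε → (s0, ε, WWYWYU$)
  ε-move, top W: go to s0, push YW → (s0, ε, YWWYWYU$)
All input consumed; M is in state s0.

s0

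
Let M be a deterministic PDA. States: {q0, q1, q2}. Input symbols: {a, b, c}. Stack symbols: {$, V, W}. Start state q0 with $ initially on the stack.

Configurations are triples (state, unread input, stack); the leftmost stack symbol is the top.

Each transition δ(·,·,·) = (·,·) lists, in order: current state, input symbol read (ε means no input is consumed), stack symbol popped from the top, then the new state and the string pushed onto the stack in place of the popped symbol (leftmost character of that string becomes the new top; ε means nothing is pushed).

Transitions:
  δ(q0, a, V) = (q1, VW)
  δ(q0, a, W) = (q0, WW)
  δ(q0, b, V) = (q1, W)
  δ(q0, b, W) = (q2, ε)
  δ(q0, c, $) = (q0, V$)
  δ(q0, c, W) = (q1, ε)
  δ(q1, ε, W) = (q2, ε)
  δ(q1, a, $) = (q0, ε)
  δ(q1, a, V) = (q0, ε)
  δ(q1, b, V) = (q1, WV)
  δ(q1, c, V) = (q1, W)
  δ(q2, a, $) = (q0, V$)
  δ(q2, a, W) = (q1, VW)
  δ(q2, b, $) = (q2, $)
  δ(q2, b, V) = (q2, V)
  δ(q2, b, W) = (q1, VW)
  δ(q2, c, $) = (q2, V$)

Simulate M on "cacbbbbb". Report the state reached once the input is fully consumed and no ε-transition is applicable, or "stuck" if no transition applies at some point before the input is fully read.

q2

(q0, cacbbbbb, $) ⊢ (q0, acbbbbb, V$) ⊢ (q1, cbbbbb, VW$) ⊢ (q1, bbbbb, WW$) ⊢ (q2, bbbbb, W$) ⊢ (q1, bbbb, VW$) ⊢ (q1, bbb, WVW$) ⊢ (q2, bbb, VW$) ⊢ (q2, bb, VW$) ⊢ (q2, b, VW$) ⊢ (q2, ε, VW$)
All input consumed; M is in state q2.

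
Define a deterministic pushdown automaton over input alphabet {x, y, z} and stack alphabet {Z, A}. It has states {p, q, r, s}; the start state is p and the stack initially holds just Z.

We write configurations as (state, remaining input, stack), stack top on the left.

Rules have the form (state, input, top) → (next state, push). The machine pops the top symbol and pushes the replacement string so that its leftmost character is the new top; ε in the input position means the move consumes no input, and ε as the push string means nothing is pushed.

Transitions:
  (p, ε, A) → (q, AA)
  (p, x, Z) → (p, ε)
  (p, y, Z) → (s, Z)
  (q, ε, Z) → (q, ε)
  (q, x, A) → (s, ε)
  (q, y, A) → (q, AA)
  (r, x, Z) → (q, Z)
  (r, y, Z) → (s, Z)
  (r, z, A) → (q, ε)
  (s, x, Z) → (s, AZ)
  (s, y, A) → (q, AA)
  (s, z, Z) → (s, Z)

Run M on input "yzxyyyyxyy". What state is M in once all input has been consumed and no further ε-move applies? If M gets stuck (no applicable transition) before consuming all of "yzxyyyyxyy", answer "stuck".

(p, yzxyyyyxyy, Z)
  read y, top Z: go to s, push Z → (s, zxyyyyxyy, Z)
  read z, top Z: go to s, push Z → (s, xyyyyxyy, Z)
  read x, top Z: go to s, push AZ → (s, yyyyxyy, AZ)
  read y, top A: go to q, push AA → (q, yyyxyy, AAZ)
  read y, top A: go to q, push AA → (q, yyxyy, AAAZ)
  read y, top A: go to q, push AA → (q, yxyy, AAAAZ)
  read y, top A: go to q, push AA → (q, xyy, AAAAAZ)
  read x, top A: go to s, push ε → (s, yy, AAAAZ)
  read y, top A: go to q, push AA → (q, y, AAAAAZ)
  read y, top A: go to q, push AA → (q, ε, AAAAAAZ)
All input consumed; M is in state q.

q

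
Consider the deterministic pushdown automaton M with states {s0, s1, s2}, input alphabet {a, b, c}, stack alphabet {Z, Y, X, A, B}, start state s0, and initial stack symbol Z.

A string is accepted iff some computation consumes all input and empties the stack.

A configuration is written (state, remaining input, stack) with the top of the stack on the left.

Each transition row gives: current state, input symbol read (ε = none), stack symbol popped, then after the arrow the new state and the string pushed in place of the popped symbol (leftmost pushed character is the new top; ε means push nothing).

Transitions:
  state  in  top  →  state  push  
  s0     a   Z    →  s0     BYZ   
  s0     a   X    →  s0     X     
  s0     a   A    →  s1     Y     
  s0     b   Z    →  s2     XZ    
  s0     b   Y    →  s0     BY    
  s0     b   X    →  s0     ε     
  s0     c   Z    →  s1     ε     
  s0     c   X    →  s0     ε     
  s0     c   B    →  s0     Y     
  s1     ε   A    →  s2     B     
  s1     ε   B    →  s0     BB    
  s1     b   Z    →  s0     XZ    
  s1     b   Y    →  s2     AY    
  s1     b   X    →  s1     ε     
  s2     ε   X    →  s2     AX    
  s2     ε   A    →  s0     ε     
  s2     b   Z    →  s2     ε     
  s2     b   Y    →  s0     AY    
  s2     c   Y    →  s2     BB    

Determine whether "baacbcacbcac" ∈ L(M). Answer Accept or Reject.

Reject

(s0, baacbcacbcac, Z) ⊢ (s2, aacbcacbcac, XZ) ⊢ (s2, aacbcacbcac, AXZ) ⊢ (s0, aacbcacbcac, XZ) ⊢ (s0, acbcacbcac, XZ) ⊢ (s0, cbcacbcac, XZ) ⊢ (s0, bcacbcac, Z) ⊢ (s2, cacbcac, XZ) ⊢ (s2, cacbcac, AXZ) ⊢ (s0, cacbcac, XZ) ⊢ (s0, acbcac, Z) ⊢ (s0, cbcac, BYZ) ⊢ (s0, bcac, YYZ) ⊢ (s0, cac, BYYZ) ⊢ (s0, ac, YYYZ)
No transition applies at (s0, ac, YYYZ); input not fully consumed.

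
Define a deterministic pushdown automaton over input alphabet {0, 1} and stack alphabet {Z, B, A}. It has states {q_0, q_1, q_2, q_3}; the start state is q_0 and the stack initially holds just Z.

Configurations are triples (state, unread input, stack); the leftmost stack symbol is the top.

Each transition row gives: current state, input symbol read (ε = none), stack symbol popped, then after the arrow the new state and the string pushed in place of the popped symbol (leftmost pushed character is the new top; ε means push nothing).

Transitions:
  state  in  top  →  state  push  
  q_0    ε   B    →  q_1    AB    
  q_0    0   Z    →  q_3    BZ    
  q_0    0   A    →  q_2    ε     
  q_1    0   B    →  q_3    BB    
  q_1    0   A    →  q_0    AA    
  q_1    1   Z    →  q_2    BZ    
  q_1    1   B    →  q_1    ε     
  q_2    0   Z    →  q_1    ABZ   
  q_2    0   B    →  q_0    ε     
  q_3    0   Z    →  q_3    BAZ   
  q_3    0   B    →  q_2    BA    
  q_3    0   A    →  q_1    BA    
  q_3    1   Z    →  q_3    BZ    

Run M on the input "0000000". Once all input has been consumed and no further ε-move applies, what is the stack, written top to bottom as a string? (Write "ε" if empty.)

(q_0, 0000000, Z)
  read 0, top Z: go to q_3, push BZ → (q_3, 000000, BZ)
  read 0, top B: go to q_2, push BA → (q_2, 00000, BAZ)
  read 0, top B: go to q_0, push ε → (q_0, 0000, AZ)
  read 0, top A: go to q_2, push ε → (q_2, 000, Z)
  read 0, top Z: go to q_1, push ABZ → (q_1, 00, ABZ)
  read 0, top A: go to q_0, push AA → (q_0, 0, AABZ)
  read 0, top A: go to q_2, push ε → (q_2, ε, ABZ)
All input consumed in state q_2 with stack ABZ.

ABZ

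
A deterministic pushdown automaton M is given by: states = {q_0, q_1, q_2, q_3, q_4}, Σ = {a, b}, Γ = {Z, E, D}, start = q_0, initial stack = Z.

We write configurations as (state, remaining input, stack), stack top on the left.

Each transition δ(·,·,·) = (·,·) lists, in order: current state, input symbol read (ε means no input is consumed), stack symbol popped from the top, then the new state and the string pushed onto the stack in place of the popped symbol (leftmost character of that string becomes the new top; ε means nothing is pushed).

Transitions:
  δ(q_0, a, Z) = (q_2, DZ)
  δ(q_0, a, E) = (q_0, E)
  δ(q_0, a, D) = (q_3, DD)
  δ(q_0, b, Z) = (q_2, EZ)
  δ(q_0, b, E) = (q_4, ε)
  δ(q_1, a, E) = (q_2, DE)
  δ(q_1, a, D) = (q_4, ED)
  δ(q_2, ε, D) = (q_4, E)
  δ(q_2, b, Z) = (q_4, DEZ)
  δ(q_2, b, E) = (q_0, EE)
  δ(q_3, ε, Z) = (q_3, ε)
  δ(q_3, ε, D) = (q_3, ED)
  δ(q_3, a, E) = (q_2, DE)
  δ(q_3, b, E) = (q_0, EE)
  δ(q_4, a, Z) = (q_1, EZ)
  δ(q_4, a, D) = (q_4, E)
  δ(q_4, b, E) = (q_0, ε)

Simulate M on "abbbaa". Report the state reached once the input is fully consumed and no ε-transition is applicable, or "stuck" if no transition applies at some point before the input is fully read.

(q_0, abbbaa, Z)
  read a, top Z: go to q_2, push DZ → (q_2, bbbaa, DZ)
  ε-move, top D: go to q_4, push E → (q_4, bbbaa, EZ)
  read b, top E: go to q_0, push ε → (q_0, bbaa, Z)
  read b, top Z: go to q_2, push EZ → (q_2, baa, EZ)
  read b, top E: go to q_0, push EE → (q_0, aa, EEZ)
  read a, top E: go to q_0, push E → (q_0, a, EEZ)
  read a, top E: go to q_0, push E → (q_0, ε, EEZ)
All input consumed; M is in state q_0.

q_0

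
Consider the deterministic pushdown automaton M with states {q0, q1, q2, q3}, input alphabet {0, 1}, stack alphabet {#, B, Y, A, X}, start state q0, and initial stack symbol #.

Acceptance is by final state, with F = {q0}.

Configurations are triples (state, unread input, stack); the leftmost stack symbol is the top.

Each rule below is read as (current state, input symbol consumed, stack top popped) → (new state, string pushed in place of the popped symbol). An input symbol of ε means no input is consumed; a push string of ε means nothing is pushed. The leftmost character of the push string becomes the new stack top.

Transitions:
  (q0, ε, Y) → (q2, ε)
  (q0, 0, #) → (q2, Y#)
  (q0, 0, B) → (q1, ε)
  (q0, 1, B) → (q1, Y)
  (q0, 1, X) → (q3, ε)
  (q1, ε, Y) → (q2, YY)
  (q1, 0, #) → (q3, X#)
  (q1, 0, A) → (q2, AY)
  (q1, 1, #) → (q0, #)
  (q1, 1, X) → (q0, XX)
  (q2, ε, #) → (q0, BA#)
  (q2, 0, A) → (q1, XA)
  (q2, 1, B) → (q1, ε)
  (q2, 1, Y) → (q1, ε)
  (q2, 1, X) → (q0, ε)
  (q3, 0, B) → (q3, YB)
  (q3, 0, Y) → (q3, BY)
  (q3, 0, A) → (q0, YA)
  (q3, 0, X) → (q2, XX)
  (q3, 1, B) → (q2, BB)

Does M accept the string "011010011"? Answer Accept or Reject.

Reject

(q0, 011010011, #)
  read 0, top #: go to q2, push Y# → (q2, 11010011, Y#)
  read 1, top Y: go to q1, push ε → (q1, 1010011, #)
  read 1, top #: go to q0, push # → (q0, 010011, #)
  read 0, top #: go to q2, push Y# → (q2, 10011, Y#)
  read 1, top Y: go to q1, push ε → (q1, 0011, #)
  read 0, top #: go to q3, push X# → (q3, 011, X#)
  read 0, top X: go to q2, push XX → (q2, 11, XX#)
  read 1, top X: go to q0, push ε → (q0, 1, X#)
  read 1, top X: go to q3, push ε → (q3, ε, #)
All input consumed; state q3 ∉ F and no further ε-move applies.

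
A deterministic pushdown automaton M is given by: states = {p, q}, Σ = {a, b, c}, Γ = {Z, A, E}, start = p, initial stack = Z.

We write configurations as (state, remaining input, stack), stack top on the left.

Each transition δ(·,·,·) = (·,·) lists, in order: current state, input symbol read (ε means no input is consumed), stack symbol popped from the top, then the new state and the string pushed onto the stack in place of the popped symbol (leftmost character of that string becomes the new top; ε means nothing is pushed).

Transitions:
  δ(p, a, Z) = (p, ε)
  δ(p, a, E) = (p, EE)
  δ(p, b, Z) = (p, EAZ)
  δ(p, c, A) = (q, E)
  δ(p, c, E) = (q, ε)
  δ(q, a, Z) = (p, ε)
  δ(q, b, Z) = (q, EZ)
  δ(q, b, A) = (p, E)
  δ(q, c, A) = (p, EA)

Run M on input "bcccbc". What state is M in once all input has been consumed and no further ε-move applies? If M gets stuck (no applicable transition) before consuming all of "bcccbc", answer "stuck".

q

(p, bcccbc, Z)
  read b, top Z: go to p, push EAZ → (p, cccbc, EAZ)
  read c, top E: go to q, push ε → (q, ccbc, AZ)
  read c, top A: go to p, push EA → (p, cbc, EAZ)
  read c, top E: go to q, push ε → (q, bc, AZ)
  read b, top A: go to p, push E → (p, c, EZ)
  read c, top E: go to q, push ε → (q, ε, Z)
All input consumed; M is in state q.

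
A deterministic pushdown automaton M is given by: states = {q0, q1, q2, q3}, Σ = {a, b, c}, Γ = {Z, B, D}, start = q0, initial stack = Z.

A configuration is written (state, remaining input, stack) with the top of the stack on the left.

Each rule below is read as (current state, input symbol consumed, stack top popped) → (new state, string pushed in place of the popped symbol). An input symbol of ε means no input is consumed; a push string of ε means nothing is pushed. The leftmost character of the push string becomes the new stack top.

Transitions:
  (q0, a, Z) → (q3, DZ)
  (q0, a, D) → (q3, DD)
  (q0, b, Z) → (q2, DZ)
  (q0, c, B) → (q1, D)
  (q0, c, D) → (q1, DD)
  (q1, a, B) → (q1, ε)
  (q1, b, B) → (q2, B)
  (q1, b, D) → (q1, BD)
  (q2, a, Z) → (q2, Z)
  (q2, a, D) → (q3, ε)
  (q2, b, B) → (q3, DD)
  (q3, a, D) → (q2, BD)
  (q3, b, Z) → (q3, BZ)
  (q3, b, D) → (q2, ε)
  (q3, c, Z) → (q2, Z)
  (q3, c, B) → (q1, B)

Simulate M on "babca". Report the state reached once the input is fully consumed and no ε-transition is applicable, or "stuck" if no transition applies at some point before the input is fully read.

(q0, babca, Z)
  read b, top Z: go to q2, push DZ → (q2, abca, DZ)
  read a, top D: go to q3, push ε → (q3, bca, Z)
  read b, top Z: go to q3, push BZ → (q3, ca, BZ)
  read c, top B: go to q1, push B → (q1, a, BZ)
  read a, top B: go to q1, push ε → (q1, ε, Z)
All input consumed; M is in state q1.

q1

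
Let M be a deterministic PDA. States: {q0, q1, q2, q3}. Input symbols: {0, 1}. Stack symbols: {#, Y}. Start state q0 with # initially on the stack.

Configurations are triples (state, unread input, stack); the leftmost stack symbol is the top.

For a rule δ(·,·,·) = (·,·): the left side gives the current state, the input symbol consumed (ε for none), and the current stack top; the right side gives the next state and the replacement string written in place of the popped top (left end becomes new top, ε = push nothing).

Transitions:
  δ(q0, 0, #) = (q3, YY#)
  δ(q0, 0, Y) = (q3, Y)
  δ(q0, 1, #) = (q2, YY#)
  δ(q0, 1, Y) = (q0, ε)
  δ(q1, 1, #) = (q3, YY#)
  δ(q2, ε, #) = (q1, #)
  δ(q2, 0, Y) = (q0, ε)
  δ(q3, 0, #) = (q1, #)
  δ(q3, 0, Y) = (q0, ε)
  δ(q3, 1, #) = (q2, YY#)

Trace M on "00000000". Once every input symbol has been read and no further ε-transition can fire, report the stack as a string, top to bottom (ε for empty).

#

(q0, 00000000, #)
  read 0, top #: go to q3, push YY# → (q3, 0000000, YY#)
  read 0, top Y: go to q0, push ε → (q0, 000000, Y#)
  read 0, top Y: go to q3, push Y → (q3, 00000, Y#)
  read 0, top Y: go to q0, push ε → (q0, 0000, #)
  read 0, top #: go to q3, push YY# → (q3, 000, YY#)
  read 0, top Y: go to q0, push ε → (q0, 00, Y#)
  read 0, top Y: go to q3, push Y → (q3, 0, Y#)
  read 0, top Y: go to q0, push ε → (q0, ε, #)
All input consumed in state q0 with stack #.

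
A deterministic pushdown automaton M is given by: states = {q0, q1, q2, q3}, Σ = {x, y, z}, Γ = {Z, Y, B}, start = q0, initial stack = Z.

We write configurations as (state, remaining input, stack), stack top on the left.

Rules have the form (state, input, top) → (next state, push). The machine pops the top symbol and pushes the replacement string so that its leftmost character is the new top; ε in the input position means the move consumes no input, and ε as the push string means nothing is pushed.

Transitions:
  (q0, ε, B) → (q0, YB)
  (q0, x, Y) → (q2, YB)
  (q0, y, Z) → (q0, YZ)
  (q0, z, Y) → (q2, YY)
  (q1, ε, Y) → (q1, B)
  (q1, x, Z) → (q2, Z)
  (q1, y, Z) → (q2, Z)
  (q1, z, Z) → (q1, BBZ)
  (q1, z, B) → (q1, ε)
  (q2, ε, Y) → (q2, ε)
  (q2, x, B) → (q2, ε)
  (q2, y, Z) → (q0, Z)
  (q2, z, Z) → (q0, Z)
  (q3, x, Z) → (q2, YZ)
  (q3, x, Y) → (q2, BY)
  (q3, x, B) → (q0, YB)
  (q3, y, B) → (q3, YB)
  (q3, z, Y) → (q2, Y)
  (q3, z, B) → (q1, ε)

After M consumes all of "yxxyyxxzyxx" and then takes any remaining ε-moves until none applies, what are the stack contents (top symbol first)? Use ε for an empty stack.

(q0, yxxyyxxzyxx, Z)
  read y, top Z: go to q0, push YZ → (q0, xxyyxxzyxx, YZ)
  read x, top Y: go to q2, push YB → (q2, xyyxxzyxx, YBZ)
  ε-move, top Y: go to q2, push ε → (q2, xyyxxzyxx, BZ)
  read x, top B: go to q2, push ε → (q2, yyxxzyxx, Z)
  read y, top Z: go to q0, push Z → (q0, yxxzyxx, Z)
  read y, top Z: go to q0, push YZ → (q0, xxzyxx, YZ)
  read x, top Y: go to q2, push YB → (q2, xzyxx, YBZ)
  ε-move, top Y: go to q2, push ε → (q2, xzyxx, BZ)
  read x, top B: go to q2, push ε → (q2, zyxx, Z)
  read z, top Z: go to q0, push Z → (q0, yxx, Z)
  read y, top Z: go to q0, push YZ → (q0, xx, YZ)
  read x, top Y: go to q2, push YB → (q2, x, YBZ)
  ε-move, top Y: go to q2, push ε → (q2, x, BZ)
  read x, top B: go to q2, push ε → (q2, ε, Z)
All input consumed in state q2 with stack Z.

Z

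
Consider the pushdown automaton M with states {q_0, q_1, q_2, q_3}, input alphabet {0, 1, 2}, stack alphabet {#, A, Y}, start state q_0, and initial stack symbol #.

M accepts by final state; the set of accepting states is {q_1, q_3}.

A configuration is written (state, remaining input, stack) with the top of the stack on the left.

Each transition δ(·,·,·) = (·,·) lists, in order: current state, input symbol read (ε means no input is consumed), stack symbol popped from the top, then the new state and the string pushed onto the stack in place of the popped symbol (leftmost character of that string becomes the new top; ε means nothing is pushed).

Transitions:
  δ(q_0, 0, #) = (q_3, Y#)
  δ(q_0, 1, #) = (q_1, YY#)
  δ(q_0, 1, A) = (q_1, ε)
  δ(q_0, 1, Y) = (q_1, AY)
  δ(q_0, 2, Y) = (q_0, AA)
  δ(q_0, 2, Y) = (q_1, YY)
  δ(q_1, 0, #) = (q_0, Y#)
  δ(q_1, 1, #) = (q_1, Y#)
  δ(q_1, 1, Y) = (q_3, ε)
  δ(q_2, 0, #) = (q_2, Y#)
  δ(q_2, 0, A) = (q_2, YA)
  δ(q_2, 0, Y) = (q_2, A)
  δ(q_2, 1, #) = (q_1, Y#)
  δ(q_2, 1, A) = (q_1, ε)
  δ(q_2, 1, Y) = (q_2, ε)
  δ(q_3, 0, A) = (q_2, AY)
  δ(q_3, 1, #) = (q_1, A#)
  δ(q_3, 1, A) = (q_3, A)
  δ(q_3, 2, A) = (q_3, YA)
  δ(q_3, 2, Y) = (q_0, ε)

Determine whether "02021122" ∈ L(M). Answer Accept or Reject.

Reject

No computation consumes all input and reaches a final state.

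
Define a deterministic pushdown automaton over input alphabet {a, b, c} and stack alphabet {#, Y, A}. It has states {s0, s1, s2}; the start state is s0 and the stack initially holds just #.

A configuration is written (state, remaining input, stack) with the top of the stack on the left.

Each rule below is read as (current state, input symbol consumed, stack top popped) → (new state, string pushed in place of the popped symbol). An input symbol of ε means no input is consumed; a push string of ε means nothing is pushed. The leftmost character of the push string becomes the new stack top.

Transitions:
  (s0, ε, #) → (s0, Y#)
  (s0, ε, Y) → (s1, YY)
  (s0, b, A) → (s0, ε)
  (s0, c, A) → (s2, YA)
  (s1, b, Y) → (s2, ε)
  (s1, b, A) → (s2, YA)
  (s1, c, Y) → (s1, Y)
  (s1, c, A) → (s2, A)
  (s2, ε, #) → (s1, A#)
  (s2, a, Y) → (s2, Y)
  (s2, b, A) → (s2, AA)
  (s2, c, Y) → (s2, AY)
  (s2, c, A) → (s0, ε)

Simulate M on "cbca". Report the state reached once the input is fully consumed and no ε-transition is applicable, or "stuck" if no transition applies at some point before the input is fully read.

(s0, cbca, #)
  ε-move, top #: go to s0, push Y# → (s0, cbca, Y#)
  ε-move, top Y: go to s1, push YY → (s1, cbca, YY#)
  read c, top Y: go to s1, push Y → (s1, bca, YY#)
  read b, top Y: go to s2, push ε → (s2, ca, Y#)
  read c, top Y: go to s2, push AY → (s2, a, AY#)
No transition for (s2, a, top A); M blocks with input a remaining.

stuck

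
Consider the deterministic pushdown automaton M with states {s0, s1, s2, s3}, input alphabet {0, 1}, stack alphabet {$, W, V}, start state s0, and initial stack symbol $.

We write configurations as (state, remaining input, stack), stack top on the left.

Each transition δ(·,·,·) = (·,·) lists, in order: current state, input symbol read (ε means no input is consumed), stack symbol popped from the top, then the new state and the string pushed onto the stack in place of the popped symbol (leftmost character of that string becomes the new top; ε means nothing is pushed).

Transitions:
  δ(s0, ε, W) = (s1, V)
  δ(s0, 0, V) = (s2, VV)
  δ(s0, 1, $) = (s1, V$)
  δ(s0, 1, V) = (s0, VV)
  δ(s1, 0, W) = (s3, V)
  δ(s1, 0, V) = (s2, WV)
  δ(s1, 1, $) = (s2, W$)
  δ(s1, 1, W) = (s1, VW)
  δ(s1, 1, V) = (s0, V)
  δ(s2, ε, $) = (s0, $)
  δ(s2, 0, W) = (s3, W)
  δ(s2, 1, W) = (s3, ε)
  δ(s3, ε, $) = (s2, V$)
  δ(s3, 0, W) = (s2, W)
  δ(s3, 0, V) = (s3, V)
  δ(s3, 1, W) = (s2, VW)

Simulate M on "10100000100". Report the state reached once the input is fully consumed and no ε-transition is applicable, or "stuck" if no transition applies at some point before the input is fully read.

(s0, 10100000100, $) ⊢ (s1, 0100000100, V$) ⊢ (s2, 100000100, WV$) ⊢ (s3, 00000100, V$) ⊢ (s3, 0000100, V$) ⊢ (s3, 000100, V$) ⊢ (s3, 00100, V$) ⊢ (s3, 0100, V$) ⊢ (s3, 100, V$)
No transition for (s3, 1, top V); M blocks with input 100 remaining.

stuck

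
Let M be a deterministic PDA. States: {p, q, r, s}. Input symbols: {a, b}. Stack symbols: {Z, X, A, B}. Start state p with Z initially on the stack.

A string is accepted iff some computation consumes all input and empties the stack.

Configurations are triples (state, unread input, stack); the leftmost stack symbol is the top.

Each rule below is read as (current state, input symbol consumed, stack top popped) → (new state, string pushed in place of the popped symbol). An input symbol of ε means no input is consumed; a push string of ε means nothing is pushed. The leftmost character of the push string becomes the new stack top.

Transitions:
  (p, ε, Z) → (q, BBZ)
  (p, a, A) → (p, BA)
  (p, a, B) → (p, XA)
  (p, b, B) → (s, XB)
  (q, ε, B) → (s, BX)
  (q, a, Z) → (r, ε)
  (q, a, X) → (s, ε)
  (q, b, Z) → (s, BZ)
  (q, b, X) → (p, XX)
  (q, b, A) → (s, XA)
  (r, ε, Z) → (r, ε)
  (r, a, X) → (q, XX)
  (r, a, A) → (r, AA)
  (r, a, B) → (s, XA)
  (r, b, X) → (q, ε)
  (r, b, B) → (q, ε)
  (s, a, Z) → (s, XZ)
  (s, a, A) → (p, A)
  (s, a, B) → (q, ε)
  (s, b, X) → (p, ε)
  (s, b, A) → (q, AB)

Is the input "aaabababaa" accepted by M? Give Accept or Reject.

(p, aaabababaa, Z)
  ε-move, top Z: go to q, push BBZ → (q, aaabababaa, BBZ)
  ε-move, top B: go to s, push BX → (s, aaabababaa, BXBZ)
  read a, top B: go to q, push ε → (q, aabababaa, XBZ)
  read a, top X: go to s, push ε → (s, abababaa, BZ)
  read a, top B: go to q, push ε → (q, bababaa, Z)
  read b, top Z: go to s, push BZ → (s, ababaa, BZ)
  read a, top B: go to q, push ε → (q, babaa, Z)
  read b, top Z: go to s, push BZ → (s, abaa, BZ)
  read a, top B: go to q, push ε → (q, baa, Z)
  read b, top Z: go to s, push BZ → (s, aa, BZ)
  read a, top B: go to q, push ε → (q, a, Z)
  read a, top Z: go to r, push ε → (r, ε, ε)
All input consumed and the stack is empty.

Accept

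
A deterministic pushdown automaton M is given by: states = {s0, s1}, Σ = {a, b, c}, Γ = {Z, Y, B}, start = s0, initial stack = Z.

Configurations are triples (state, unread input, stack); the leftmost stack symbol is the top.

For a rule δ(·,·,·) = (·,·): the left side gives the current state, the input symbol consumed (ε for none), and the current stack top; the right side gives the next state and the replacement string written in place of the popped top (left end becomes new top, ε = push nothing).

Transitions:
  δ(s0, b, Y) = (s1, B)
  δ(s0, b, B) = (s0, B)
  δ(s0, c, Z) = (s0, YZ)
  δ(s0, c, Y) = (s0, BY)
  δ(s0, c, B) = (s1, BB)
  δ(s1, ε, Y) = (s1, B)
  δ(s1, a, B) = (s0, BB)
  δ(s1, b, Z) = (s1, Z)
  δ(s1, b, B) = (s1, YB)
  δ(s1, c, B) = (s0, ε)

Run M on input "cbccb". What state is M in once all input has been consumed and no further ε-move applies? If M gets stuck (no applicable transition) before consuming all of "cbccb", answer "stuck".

s1

(s0, cbccb, Z)
  read c, top Z: go to s0, push YZ → (s0, bccb, YZ)
  read b, top Y: go to s1, push B → (s1, ccb, BZ)
  read c, top B: go to s0, push ε → (s0, cb, Z)
  read c, top Z: go to s0, push YZ → (s0, b, YZ)
  read b, top Y: go to s1, push B → (s1, ε, BZ)
All input consumed; M is in state s1.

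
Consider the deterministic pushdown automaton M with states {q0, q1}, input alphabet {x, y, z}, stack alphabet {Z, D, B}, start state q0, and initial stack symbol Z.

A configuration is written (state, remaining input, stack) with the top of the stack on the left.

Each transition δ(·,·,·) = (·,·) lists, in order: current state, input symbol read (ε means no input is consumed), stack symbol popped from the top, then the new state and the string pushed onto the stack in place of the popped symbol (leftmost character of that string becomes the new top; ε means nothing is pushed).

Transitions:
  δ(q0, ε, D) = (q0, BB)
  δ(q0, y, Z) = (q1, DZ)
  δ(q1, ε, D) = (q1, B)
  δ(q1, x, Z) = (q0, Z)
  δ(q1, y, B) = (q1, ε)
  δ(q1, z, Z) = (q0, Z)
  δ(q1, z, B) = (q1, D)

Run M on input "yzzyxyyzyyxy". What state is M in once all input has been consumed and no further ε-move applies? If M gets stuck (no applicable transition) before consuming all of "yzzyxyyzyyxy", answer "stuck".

q1

(q0, yzzyxyyzyyxy, Z)
  read y, top Z: go to q1, push DZ → (q1, zzyxyyzyyxy, DZ)
  ε-move, top D: go to q1, push B → (q1, zzyxyyzyyxy, BZ)
  read z, top B: go to q1, push D → (q1, zyxyyzyyxy, DZ)
  ε-move, top D: go to q1, push B → (q1, zyxyyzyyxy, BZ)
  read z, top B: go to q1, push D → (q1, yxyyzyyxy, DZ)
  ε-move, top D: go to q1, push B → (q1, yxyyzyyxy, BZ)
  read y, top B: go to q1, push ε → (q1, xyyzyyxy, Z)
  read x, top Z: go to q0, push Z → (q0, yyzyyxy, Z)
  read y, top Z: go to q1, push DZ → (q1, yzyyxy, DZ)
  ε-move, top D: go to q1, push B → (q1, yzyyxy, BZ)
  read y, top B: go to q1, push ε → (q1, zyyxy, Z)
  read z, top Z: go to q0, push Z → (q0, yyxy, Z)
  read y, top Z: go to q1, push DZ → (q1, yxy, DZ)
  ε-move, top D: go to q1, push B → (q1, yxy, BZ)
  read y, top B: go to q1, push ε → (q1, xy, Z)
  read x, top Z: go to q0, push Z → (q0, y, Z)
  read y, top Z: go to q1, push DZ → (q1, ε, DZ)
  ε-move, top D: go to q1, push B → (q1, ε, BZ)
All input consumed; M is in state q1.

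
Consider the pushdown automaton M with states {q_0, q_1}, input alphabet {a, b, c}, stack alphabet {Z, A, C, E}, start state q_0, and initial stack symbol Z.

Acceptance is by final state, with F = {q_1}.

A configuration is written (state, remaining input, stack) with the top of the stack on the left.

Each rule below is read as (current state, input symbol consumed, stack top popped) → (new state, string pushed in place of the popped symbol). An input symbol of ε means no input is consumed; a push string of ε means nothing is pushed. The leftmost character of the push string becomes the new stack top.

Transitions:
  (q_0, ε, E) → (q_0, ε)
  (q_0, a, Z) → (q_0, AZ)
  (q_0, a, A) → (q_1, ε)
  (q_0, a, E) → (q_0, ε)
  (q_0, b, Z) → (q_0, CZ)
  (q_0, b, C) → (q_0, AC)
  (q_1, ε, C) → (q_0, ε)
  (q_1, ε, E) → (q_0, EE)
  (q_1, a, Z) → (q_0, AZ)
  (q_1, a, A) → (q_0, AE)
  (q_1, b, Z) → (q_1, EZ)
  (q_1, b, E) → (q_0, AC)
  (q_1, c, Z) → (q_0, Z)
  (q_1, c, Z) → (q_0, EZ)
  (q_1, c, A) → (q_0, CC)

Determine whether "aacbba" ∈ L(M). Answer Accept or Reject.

Accept

One accepting computation: (q_0, aacbba, Z) ⊢ (q_0, acbba, AZ) ⊢ (q_1, cbba, Z) ⊢ (q_0, bba, Z) ⊢ (q_0, ba, CZ) ⊢ (q_0, a, ACZ) ⊢ (q_1, ε, CZ)
All input consumed and state q_1 ∈ F.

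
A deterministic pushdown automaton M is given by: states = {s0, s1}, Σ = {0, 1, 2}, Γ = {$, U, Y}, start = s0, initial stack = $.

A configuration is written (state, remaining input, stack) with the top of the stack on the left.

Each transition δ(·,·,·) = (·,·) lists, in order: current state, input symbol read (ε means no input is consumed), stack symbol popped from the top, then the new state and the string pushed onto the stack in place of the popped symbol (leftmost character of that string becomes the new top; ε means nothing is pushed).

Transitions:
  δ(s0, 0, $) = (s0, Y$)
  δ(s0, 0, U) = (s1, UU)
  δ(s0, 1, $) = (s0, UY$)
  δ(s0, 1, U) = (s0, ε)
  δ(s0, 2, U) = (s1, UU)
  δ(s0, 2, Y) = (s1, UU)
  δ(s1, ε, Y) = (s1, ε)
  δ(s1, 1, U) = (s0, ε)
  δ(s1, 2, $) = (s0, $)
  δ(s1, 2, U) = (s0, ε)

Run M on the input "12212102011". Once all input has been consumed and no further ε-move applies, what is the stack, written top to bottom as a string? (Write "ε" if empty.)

$

(s0, 12212102011, $)
  read 1, top $: go to s0, push UY$ → (s0, 2212102011, UY$)
  read 2, top U: go to s1, push UU → (s1, 212102011, UUY$)
  read 2, top U: go to s0, push ε → (s0, 12102011, UY$)
  read 1, top U: go to s0, push ε → (s0, 2102011, Y$)
  read 2, top Y: go to s1, push UU → (s1, 102011, UU$)
  read 1, top U: go to s0, push ε → (s0, 02011, U$)
  read 0, top U: go to s1, push UU → (s1, 2011, UU$)
  read 2, top U: go to s0, push ε → (s0, 011, U$)
  read 0, top U: go to s1, push UU → (s1, 11, UU$)
  read 1, top U: go to s0, push ε → (s0, 1, U$)
  read 1, top U: go to s0, push ε → (s0, ε, $)
All input consumed in state s0 with stack $.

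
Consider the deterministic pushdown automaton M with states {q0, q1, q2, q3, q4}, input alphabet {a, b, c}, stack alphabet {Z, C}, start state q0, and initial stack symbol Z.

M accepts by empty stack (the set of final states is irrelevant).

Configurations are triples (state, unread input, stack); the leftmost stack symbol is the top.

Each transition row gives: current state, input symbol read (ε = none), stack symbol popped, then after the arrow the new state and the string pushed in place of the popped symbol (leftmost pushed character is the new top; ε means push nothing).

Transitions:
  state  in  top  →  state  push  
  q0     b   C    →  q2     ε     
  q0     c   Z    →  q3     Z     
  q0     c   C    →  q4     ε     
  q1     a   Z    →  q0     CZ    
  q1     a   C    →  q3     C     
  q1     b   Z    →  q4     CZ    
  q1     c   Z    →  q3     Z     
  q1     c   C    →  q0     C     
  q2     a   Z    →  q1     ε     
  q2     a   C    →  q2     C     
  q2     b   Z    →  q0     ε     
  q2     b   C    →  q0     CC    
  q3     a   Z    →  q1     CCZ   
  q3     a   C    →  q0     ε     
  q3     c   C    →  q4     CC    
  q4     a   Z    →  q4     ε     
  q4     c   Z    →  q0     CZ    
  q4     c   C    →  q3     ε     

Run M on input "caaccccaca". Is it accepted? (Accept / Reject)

Accept

(q0, caaccccaca, Z)
  read c, top Z: go to q3, push Z → (q3, aaccccaca, Z)
  read a, top Z: go to q1, push CCZ → (q1, accccaca, CCZ)
  read a, top C: go to q3, push C → (q3, ccccaca, CCZ)
  read c, top C: go to q4, push CC → (q4, cccaca, CCCZ)
  read c, top C: go to q3, push ε → (q3, ccaca, CCZ)
  read c, top C: go to q4, push CC → (q4, caca, CCCZ)
  read c, top C: go to q3, push ε → (q3, aca, CCZ)
  read a, top C: go to q0, push ε → (q0, ca, CZ)
  read c, top C: go to q4, push ε → (q4, a, Z)
  read a, top Z: go to q4, push ε → (q4, ε, ε)
All input consumed and the stack is empty.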